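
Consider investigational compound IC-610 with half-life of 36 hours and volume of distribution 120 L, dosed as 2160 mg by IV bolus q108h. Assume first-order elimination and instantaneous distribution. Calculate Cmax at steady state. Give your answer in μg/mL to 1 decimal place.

20.6 μg/mL

τ = 108 h = 3 half-lives, so f = (1/2)^3 = 0.125.
At steady state, R = 1/(1 − 0.125) = 8/7.
Single-dose peak C₀ = D/Vd = 2160/120 = 18 μg/mL.
Steady-state peak Cmax,ss = C₀·R = 18 × 8/7 ≈ 20.571 μg/mL.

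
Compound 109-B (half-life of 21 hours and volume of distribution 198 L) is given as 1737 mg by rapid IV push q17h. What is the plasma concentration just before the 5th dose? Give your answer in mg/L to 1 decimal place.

10.4 mg/L

f = (1/2)^(τ/t½) = (1/2)^(17/21) ≈ 0.5706.
C₀ = D/Vd = 1737/198 ≈ 8.773 mg/L.
Before the 5th dose, 4 doses have been given. Superposition: Cmin = C₀·(f + f² + … + f^4).
≈ 8.773 × (0.5706 + 0.3256 + 0.1858 + 0.1060) ≈ 8.773 × 1.1880 ≈ 10.422 mg/L.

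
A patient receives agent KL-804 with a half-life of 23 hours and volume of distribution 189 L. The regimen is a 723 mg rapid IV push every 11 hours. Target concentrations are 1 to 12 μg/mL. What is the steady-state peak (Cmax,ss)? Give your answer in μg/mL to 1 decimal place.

Over one 11-h interval, 11/23 ≈ 0.47826 half-lives elapse, leaving f ≈ 0.7178 of each dose.
Accumulation ratio R = 1/(1 − f) ≈ 1/0.2822 ≈ 3.5436.
Each bolus raises the concentration by D/Vd = 723/189 ≈ 3.825 μg/mL.
Steady-state peak Cmax,ss = C₀·R ≈ 3.825 × 3.5436 ≈ 13.554 μg/mL.
Peak 13.6 μg/mL vs MTC 12 μg/mL: exceeds toxic threshold.

13.6 μg/mL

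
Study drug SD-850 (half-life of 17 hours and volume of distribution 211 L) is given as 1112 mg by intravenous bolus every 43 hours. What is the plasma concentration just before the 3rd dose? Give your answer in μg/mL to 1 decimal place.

f = (1/2)^(τ/t½) = (1/2)^(43/17) ≈ 0.1732.
C₀ = D/Vd = 1112/211 ≈ 5.270 μg/mL.
Before the 3rd dose, 2 doses have been given. Superposition: Cmin = C₀·(f + f²).
≈ 5.270 × (0.1732 + 0.0300) ≈ 5.270 × 0.2032 ≈ 1.071 μg/mL.

1.1 μg/mL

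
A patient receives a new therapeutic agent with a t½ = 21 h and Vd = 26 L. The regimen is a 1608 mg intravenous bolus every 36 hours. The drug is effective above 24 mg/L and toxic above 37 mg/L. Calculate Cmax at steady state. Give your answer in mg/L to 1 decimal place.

89.0 mg/L

k = ln2/t½ = ln2/21 ≈ 0.033007 h⁻¹; fraction remaining f = e^(−kτ) = e^(−0.033007×36) ≈ 0.3048.
Accumulation ratio R = 1/(1 − f) ≈ 1/0.6952 ≈ 1.4384.
Each bolus raises the concentration by D/Vd = 1608/26 ≈ 61.846 mg/L.
Steady-state peak Cmax,ss = C₀·R ≈ 61.846 × 1.4384 ≈ 88.959 mg/L.
Peak 89.0 mg/L vs MTC 37 mg/L: exceeds toxic threshold.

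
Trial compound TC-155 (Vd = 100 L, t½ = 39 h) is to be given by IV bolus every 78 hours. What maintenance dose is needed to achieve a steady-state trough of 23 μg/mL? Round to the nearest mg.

6900 mg

τ/t½ = 78/39 ≈ 2, so f = (1/2)^(78/39) ≈ 0.250000.
Cmin,ss = (D/Vd)·f/(1−f), so D = Cmin,ss·Vd·(1−f)/f.
D = 23 × 100 × (1−f)/f ≈ 23 × 100 × 3.00000 ≈ 6900.00 mg.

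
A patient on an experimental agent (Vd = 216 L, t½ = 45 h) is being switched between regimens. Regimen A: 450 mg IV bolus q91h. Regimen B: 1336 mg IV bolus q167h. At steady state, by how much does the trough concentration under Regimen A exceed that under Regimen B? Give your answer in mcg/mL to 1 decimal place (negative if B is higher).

0.2 mcg/mL

Regimen A: f = (1/2)^(91/45) ≈ 0.2462; Cmin,ss = (450/216)·f/(1−f) ≈ 0.680 mcg/mL.
Regimen B: f = (1/2)^(167/45) ≈ 0.0764; Cmin,ss = (1336/216)·f/(1−f) ≈ 0.512 mcg/mL.
Difference ≈ 0.680 − 0.512 ≈ 0.168 mcg/mL.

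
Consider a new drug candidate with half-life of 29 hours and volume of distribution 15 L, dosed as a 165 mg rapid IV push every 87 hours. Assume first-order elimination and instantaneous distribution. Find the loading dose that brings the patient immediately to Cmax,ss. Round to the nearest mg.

189 mg

f = (1/2)^(87/29) ≈ 0.125000; accumulation ratio R = 1/(1−f) ≈ 1.14286.
Loading dose to hit Cmax,ss on first dose: D_load = D_maint·R ≈ 165 × 1.14286 ≈ 188.57 mg.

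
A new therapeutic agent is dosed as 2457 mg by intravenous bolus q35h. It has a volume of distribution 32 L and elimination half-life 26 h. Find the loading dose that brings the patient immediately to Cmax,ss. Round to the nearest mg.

4050 mg

f = (1/2)^(35/26) ≈ 0.393339; accumulation ratio R = 1/(1−f) ≈ 1.64837.
Loading dose to hit Cmax,ss on first dose: D_load = D_maint·R ≈ 2457 × 1.64837 ≈ 4050.05 mg.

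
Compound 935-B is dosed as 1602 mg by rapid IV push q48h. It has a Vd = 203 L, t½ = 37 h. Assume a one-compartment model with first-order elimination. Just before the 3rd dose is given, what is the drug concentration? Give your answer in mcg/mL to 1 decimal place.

4.5 mcg/mL

f = (1/2)^(τ/t½) = (1/2)^(48/37) ≈ 0.4069.
C₀ = D/Vd = 1602/203 ≈ 7.892 mcg/mL.
Before the 3rd dose, 2 doses have been given. Superposition: Cmin = C₀·(f + f²).
≈ 7.892 × (0.4069 + 0.1656) ≈ 7.892 × 0.5725 ≈ 4.518 mcg/mL.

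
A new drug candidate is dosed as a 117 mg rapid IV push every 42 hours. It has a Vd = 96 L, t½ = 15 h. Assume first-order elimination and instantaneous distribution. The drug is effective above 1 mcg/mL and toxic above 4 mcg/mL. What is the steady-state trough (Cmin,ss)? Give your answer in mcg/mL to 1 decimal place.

0.2 mcg/mL

τ/t½ = 42/15 ≈ 2.8, so fraction remaining f = (1/2)^(42/15) ≈ 0.1436.
Each bolus raises the concentration by D/Vd = 117/96 ≈ 1.219 mcg/mL.
Steady-state trough Cmin,ss = C₀·f/(1−f) ≈ 1.219 × 0.1436/0.8564 ≈ 0.204 mcg/mL.
Trough 0.2 mcg/mL vs MEC 1 mcg/mL: subtherapeutic.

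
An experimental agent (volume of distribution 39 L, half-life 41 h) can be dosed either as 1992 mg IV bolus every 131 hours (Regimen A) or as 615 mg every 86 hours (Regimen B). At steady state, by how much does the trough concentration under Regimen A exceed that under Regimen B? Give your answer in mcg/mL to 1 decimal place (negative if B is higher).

1.5 mcg/mL

Regimen A: f = (1/2)^(131/41) ≈ 0.1092; Cmin,ss = (1992/39)·f/(1−f) ≈ 6.261 mcg/mL.
Regimen B: f = (1/2)^(86/41) ≈ 0.2337; Cmin,ss = (615/39)·f/(1−f) ≈ 4.809 mcg/mL.
Difference ≈ 6.261 − 4.809 ≈ 1.452 mcg/mL.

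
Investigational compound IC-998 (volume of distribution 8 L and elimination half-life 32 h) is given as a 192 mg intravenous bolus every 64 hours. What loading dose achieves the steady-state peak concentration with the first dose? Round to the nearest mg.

256 mg

f = (1/2)^(64/32) ≈ 0.250000; accumulation ratio R = 1/(1−f) ≈ 1.33333.
Loading dose to hit Cmax,ss on first dose: D_load = D_maint·R ≈ 192 × 1.33333 ≈ 256.00 mg.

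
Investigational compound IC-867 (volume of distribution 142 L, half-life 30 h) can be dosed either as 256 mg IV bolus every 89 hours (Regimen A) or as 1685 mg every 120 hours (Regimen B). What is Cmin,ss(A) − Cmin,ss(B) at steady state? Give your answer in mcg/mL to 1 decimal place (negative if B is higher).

Regimen A: f = (1/2)^(89/30) ≈ 0.1279; Cmin,ss = (256/142)·f/(1−f) ≈ 0.264 mcg/mL.
Regimen B: f = (1/2)^(120/30) ≈ 0.0625; Cmin,ss = (1685/142)·f/(1−f) ≈ 0.791 mcg/mL.
Difference ≈ 0.264 − 0.791 ≈ -0.527 mcg/mL.

-0.5 mcg/mL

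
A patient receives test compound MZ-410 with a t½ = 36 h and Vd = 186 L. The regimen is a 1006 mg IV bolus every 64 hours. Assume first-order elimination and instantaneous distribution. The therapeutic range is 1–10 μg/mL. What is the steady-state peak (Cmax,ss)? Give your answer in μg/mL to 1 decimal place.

7.6 μg/mL

k = ln2/t½ = ln2/36 ≈ 0.019254 h⁻¹; fraction remaining f = e^(−kτ) = e^(−0.019254×64) ≈ 0.2916.
Accumulation ratio R = 1/(1 − f) ≈ 1/0.7084 ≈ 1.4116.
Each bolus raises the concentration by D/Vd = 1006/186 ≈ 5.409 μg/mL.
Cmax,ss = C₀/(1 − f) ≈ 5.409/0.7084 ≈ 7.636 μg/mL.
Peak 7.6 μg/mL vs MTC 10 μg/mL: below toxic threshold.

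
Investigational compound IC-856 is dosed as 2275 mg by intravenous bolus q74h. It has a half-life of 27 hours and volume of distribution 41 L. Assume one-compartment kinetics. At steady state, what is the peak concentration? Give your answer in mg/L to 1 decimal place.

τ/t½ = 74/27 ≈ 2.7407, so fraction remaining f = (1/2)^(74/27) ≈ 0.1496.
Accumulation ratio R = 1/(1 − f) ≈ 1/0.8504 ≈ 1.1759.
Each bolus raises the concentration by D/Vd = 2275/41 ≈ 55.488 mg/L.
Steady-state peak Cmax,ss = C₀·R ≈ 55.488 × 1.1759 ≈ 65.248 mg/L.

65.2 mg/L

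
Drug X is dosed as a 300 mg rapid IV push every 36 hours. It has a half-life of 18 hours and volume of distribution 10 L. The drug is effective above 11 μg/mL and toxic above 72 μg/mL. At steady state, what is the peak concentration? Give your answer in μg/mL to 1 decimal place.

40.0 μg/mL

The dosing interval is 2 half-lives, so f = 2^(−2) = 0.25.
At steady state, R = 1/(1 − 0.25) = 4/3.
Single-dose peak C₀ = D/Vd = 300/10 = 30 μg/mL.
Steady-state peak Cmax,ss = C₀·R = 30 × 4/3 ≈ 40.000 μg/mL.
Peak 40.0 μg/mL vs MTC 72 μg/mL: below toxic threshold.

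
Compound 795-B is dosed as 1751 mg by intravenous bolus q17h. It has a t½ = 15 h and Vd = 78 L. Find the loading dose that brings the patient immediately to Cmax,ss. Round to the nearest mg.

3218 mg

f = (1/2)^(17/15) ≈ 0.455861; accumulation ratio R = 1/(1−f) ≈ 1.83777.
Loading dose to hit Cmax,ss on first dose: D_load = D_maint·R ≈ 1751 × 1.83777 ≈ 3217.94 mg.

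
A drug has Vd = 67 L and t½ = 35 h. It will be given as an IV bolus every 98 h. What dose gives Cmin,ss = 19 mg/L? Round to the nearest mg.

7593 mg

τ/t½ = 98/35 ≈ 2.8, so f = (1/2)^(98/35) ≈ 0.143587.
Cmin,ss = (D/Vd)·f/(1−f), so D = Cmin,ss·Vd·(1−f)/f.
D = 19 × 67 × (1−f)/f ≈ 19 × 67 × 5.96442 ≈ 7592.71 mg.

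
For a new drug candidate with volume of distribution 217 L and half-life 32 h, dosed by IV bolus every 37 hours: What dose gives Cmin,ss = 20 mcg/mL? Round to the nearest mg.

5333 mg

τ/t½ = 37/32 ≈ 1.1562, so f = (1/2)^(37/32) ≈ 0.448677.
Cmin,ss = (D/Vd)·f/(1−f), so D = Cmin,ss·Vd·(1−f)/f.
D = 20 × 217 × (1−f)/f ≈ 20 × 217 × 1.22877 ≈ 5332.86 mg.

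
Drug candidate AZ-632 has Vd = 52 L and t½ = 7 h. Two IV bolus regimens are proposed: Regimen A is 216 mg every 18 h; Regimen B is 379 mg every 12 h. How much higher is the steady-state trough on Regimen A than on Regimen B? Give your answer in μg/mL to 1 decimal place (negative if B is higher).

-2.4 μg/mL

Regimen A: f = (1/2)^(18/7) ≈ 0.1682; Cmin,ss = (216/52)·f/(1−f) ≈ 0.840 μg/mL.
Regimen B: f = (1/2)^(12/7) ≈ 0.3048; Cmin,ss = (379/52)·f/(1−f) ≈ 3.196 μg/mL.
Difference ≈ 0.840 − 3.196 ≈ -2.356 μg/mL.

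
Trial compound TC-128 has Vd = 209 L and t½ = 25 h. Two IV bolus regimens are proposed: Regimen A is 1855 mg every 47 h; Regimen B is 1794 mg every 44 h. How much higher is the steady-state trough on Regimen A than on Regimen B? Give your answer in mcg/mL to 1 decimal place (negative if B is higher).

Regimen A: f = (1/2)^(47/25) ≈ 0.2717; Cmin,ss = (1855/209)·f/(1−f) ≈ 3.311 mcg/mL.
Regimen B: f = (1/2)^(44/25) ≈ 0.2952; Cmin,ss = (1794/209)·f/(1−f) ≈ 3.595 mcg/mL.
Difference ≈ 3.311 − 3.595 ≈ -0.284 mcg/mL.

-0.3 mcg/mL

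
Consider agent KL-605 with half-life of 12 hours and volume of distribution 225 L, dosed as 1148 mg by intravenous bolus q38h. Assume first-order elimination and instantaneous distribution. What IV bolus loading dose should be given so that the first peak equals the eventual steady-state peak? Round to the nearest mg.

1292 mg

f = (1/2)^(38/12) ≈ 0.111362; accumulation ratio R = 1/(1−f) ≈ 1.12532.
Loading dose to hit Cmax,ss on first dose: D_load = D_maint·R ≈ 1148 × 1.12532 ≈ 1291.87 mg.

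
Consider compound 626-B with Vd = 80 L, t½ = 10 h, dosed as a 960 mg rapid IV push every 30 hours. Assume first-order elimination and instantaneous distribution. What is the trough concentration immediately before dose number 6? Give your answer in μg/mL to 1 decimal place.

1.7 μg/mL

f = (1/2)^(τ/t½) = (1/2)^(30/10) ≈ 0.1250.
C₀ = D/Vd = 960/80 ≈ 12.000 μg/mL.
Before the 6th dose, 5 doses have been given. Superposition: Cmin = C₀·(f + f² + … + f^5).
≈ 12.000 × (0.1250 + 0.0156 + 0.0020 + 0.0002 + 0.0000) ≈ 12.000 × 0.1428 ≈ 1.714 μg/mL.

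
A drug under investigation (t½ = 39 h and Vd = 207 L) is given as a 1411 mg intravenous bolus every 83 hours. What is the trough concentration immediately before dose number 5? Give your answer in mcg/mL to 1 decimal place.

2.0 mcg/mL

f = (1/2)^(τ/t½) = (1/2)^(83/39) ≈ 0.2287.
C₀ = D/Vd = 1411/207 ≈ 6.816 mcg/mL.
Before the 5th dose, 4 doses have been given. Superposition: Cmin = C₀·(f + f² + … + f^4).
≈ 6.816 × (0.2287 + 0.0523 + 0.0120 + 0.0027) ≈ 6.816 × 0.2957 ≈ 2.015 mcg/mL.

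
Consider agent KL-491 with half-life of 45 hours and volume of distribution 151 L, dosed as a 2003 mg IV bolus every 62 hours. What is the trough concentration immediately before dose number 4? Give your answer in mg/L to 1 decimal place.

f = (1/2)^(τ/t½) = (1/2)^(62/45) ≈ 0.3848.
C₀ = D/Vd = 2003/151 ≈ 13.265 mg/L.
Before the 4th dose, 3 doses have been given. Superposition: Cmin = C₀·(f + f² + … + f^3).
≈ 13.265 × (0.3848 + 0.1481 + 0.0570) ≈ 13.265 × 0.5899 ≈ 7.825 mg/L.

7.8 mg/L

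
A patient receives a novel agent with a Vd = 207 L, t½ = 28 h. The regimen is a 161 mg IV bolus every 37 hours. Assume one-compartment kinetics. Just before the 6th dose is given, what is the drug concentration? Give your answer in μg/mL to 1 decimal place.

0.5 μg/mL

f = (1/2)^(τ/t½) = (1/2)^(37/28) ≈ 0.4001.
C₀ = D/Vd = 161/207 ≈ 0.778 μg/mL.
Before the 6th dose, 5 doses have been given. Superposition: Cmin = C₀·(f + f² + … + f^5).
≈ 0.778 × (0.4001 + 0.1601 + 0.0640 + 0.0256 + 0.0103) ≈ 0.778 × 0.6601 ≈ 0.514 μg/mL.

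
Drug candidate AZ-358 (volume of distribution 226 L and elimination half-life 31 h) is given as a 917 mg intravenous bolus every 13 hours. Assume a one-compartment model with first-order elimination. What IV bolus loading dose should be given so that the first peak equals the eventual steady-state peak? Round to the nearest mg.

3635 mg

f = (1/2)^(13/31) ≈ 0.747759; accumulation ratio R = 1/(1−f) ≈ 3.96446.
Loading dose to hit Cmax,ss on first dose: D_load = D_maint·R ≈ 917 × 3.96446 ≈ 3635.41 mg.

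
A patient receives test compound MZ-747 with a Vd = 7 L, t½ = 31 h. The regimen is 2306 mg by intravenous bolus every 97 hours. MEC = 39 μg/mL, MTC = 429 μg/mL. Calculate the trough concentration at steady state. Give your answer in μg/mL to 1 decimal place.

k = ln2/t½ = ln2/31 ≈ 0.022360 h⁻¹; fraction remaining f = e^(−kτ) = e^(−0.022360×97) ≈ 0.1143.
At steady state, accumulation factor R = 1/(1 − e^(−kτ)) ≈ 1.1291.
Each bolus raises the concentration by D/Vd = 2306/7 ≈ 329.429 μg/mL.
Cmax,ss = C₀/(1 − f) ≈ 329.429/0.8857 ≈ 371.942 μg/mL.
Steady-state trough Cmin,ss = Cmax,ss·f ≈ 371.942 × 0.1143 ≈ 42.513 μg/mL.
Trough 42.5 μg/mL vs MEC 39 μg/mL: adequate.

42.5 μg/mL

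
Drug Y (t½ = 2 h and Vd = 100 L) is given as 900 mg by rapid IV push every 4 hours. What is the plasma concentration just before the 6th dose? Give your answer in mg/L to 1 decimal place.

3.0 mg/L

f = (1/2)^(τ/t½) = (1/2)^(4/2) ≈ 0.2500.
C₀ = D/Vd = 900/100 ≈ 9.000 mg/L.
Before the 6th dose, 5 doses have been given. Superposition: Cmin = C₀·(f + f² + … + f^5).
≈ 9.000 × (0.2500 + 0.0625 + 0.0156 + 0.0039 + 0.0010) ≈ 9.000 × 0.3330 ≈ 2.997 mg/L.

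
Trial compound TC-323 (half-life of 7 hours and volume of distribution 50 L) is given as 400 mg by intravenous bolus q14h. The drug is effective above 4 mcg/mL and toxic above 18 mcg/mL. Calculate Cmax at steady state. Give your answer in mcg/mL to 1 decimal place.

τ = 14 h = 2 half-lives, so f = (1/2)^2 = 0.25.
At steady state, R = 1/(1 − 0.25) = 4/3.
Single-dose peak C₀ = D/Vd = 400/50 = 8 mcg/mL.
Steady-state peak Cmax,ss = C₀·R = 8 × 4/3 ≈ 10.667 mcg/mL.
Peak 10.7 mcg/mL vs MTC 18 mcg/mL: below toxic threshold.

10.7 mcg/mL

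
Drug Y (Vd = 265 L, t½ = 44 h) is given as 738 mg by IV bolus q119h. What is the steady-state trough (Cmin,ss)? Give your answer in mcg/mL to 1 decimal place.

0.5 mcg/mL

k = ln2/t½ = ln2/44 ≈ 0.015753 h⁻¹; fraction remaining f = e^(−kτ) = e^(−0.015753×119) ≈ 0.1534.
Single-dose peak C₀ = D/Vd = 738/265 ≈ 2.785 mcg/mL.
Steady-state trough Cmin,ss = C₀·f/(1−f) ≈ 2.785 × 0.1534/0.8466 ≈ 0.505 mcg/mL.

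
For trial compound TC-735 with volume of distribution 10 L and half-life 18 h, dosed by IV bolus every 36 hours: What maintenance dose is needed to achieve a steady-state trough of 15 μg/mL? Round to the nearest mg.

τ/t½ = 36/18 ≈ 2, so f = (1/2)^(36/18) ≈ 0.250000.
Cmin,ss = (D/Vd)·f/(1−f), so D = Cmin,ss·Vd·(1−f)/f.
D = 15 × 10 × (1−f)/f ≈ 15 × 10 × 3.00000 ≈ 450.00 mg.

450 mg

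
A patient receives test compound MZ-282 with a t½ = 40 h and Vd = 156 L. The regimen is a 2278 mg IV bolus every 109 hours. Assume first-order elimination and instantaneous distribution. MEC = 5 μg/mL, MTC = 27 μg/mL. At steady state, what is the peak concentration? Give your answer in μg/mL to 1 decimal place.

Over one 109-h interval, 109/40 ≈ 2.725 half-lives elapse, leaving f ≈ 0.1512 of each dose.
Accumulation ratio R = 1/(1 − f) ≈ 1/0.8488 ≈ 1.1781.
Each bolus raises the concentration by D/Vd = 2278/156 ≈ 14.603 μg/mL.
Steady-state peak Cmax,ss = C₀·R ≈ 14.603 × 1.1781 ≈ 17.204 μg/mL.
Peak 17.2 μg/mL vs MTC 27 μg/mL: below toxic threshold.

17.2 μg/mL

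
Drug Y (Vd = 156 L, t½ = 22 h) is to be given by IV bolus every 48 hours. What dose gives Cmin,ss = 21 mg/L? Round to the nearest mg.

11588 mg

τ/t½ = 48/22 ≈ 2.1818, so f = (1/2)^(48/22) ≈ 0.220398.
Cmin,ss = (D/Vd)·f/(1−f), so D = Cmin,ss·Vd·(1−f)/f.
D = 21 × 156 × (1−f)/f ≈ 21 × 156 × 3.53725 ≈ 11588.03 mg.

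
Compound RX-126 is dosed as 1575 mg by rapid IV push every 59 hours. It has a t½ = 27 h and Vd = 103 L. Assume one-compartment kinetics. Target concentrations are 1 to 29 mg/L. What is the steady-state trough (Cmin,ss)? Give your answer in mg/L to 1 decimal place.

4.3 mg/L

Over one 59-h interval, 59/27 ≈ 2.1852 half-lives elapse, leaving f ≈ 0.2199 of each dose.
Each bolus raises the concentration by D/Vd = 1575/103 ≈ 15.291 mg/L.
Steady-state trough Cmin,ss = C₀·f/(1−f) ≈ 15.291 × 0.2199/0.7801 ≈ 4.310 mg/L.
Trough 4.3 mg/L vs MEC 1 mg/L: adequate.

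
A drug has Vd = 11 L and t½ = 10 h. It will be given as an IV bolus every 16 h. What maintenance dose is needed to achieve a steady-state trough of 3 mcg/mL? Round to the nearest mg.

τ/t½ = 16/10 ≈ 1.6, so f = (1/2)^(16/10) ≈ 0.329877.
Cmin,ss = (D/Vd)·f/(1−f), so D = Cmin,ss·Vd·(1−f)/f.
D = 3 × 11 × (1−f)/f ≈ 3 × 11 × 2.03143 ≈ 67.04 mg.

67 mg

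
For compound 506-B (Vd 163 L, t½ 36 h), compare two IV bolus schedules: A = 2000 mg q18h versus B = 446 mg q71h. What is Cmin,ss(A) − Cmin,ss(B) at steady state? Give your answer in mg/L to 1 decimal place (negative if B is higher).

Regimen A: f = (1/2)^(18/36) ≈ 0.7071; Cmin,ss = (2000/163)·f/(1−f) ≈ 29.621 mg/L.
Regimen B: f = (1/2)^(71/36) ≈ 0.2549; Cmin,ss = (446/163)·f/(1−f) ≈ 0.936 mg/L.
Difference ≈ 29.621 − 0.936 ≈ 28.685 mg/L.

28.7 mg/L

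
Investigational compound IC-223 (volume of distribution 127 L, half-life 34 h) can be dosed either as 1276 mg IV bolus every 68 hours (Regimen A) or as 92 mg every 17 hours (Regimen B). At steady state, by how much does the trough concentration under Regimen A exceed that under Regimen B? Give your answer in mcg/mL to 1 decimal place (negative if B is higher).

1.6 mcg/mL

Regimen A: f = (1/2)^(68/34) ≈ 0.2500; Cmin,ss = (1276/127)·f/(1−f) ≈ 3.349 mcg/mL.
Regimen B: f = (1/2)^(17/34) ≈ 0.7071; Cmin,ss = (92/127)·f/(1−f) ≈ 1.749 mcg/mL.
Difference ≈ 3.349 − 1.749 ≈ 1.600 mcg/mL.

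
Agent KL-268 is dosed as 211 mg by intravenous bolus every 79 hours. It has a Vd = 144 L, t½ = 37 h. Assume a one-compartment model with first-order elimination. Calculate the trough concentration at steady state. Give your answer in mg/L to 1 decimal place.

k = ln2/t½ = ln2/37 ≈ 0.018734 h⁻¹; fraction remaining f = e^(−kτ) = e^(−0.018734×79) ≈ 0.2276.
Accumulation ratio R = 1/(1 − f) ≈ 1/0.7724 ≈ 1.2947.
Single-dose peak C₀ = D/Vd = 211/144 ≈ 1.465 mg/L.
Steady-state peak Cmax,ss = C₀·R ≈ 1.465 × 1.2947 ≈ 1.897 mg/L.
One interval later, Cmin,ss = Cmax,ss·e^(−kτ) ≈ 1.897 × 0.2276 ≈ 0.432 mg/L.

0.4 mg/L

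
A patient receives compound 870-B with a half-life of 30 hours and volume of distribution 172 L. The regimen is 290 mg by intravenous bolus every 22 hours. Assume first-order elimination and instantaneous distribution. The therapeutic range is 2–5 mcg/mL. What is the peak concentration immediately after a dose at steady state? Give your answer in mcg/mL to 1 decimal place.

4.2 mcg/mL

k = ln2/t½ = ln2/30 ≈ 0.023105 h⁻¹; fraction remaining f = e^(−kτ) = e^(−0.023105×22) ≈ 0.6015.
At steady state, accumulation factor R = 1/(1 − e^(−kτ)) ≈ 2.5094.
Single-dose peak C₀ = D/Vd = 290/172 ≈ 1.686 mcg/mL.
Steady-state peak Cmax,ss = C₀·R ≈ 1.686 × 2.5094 ≈ 4.231 mcg/mL.
Peak 4.2 mcg/mL vs MTC 5 mcg/mL: below toxic threshold.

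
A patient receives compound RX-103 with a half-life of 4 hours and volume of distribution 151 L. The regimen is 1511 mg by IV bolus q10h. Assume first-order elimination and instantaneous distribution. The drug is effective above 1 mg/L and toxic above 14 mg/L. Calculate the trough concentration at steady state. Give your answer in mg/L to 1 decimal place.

Over one 10-h interval, 10/4 ≈ 2.5 half-lives elapse, leaving f ≈ 0.1768 of each dose.
Accumulation ratio R = 1/(1 − f) ≈ 1/0.8232 ≈ 1.2148.
Each bolus raises the concentration by D/Vd = 1511/151 ≈ 10.007 mg/L.
Cmax,ss = C₀/(1 − f) ≈ 10.007/0.8232 ≈ 12.156 mg/L.
Steady-state trough Cmin,ss = Cmax,ss·f ≈ 12.156 × 0.1768 ≈ 2.149 mg/L.
Trough 2.1 mg/L vs MEC 1 mg/L: adequate.

2.1 mg/L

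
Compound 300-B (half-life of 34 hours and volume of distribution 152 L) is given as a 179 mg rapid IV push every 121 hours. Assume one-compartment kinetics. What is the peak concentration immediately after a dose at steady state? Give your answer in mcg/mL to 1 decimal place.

1.3 mcg/mL

Over one 121-h interval, 121/34 ≈ 3.5588 half-lives elapse, leaving f ≈ 0.0849 of each dose.
Accumulation ratio R = 1/(1 − f) ≈ 1/0.9151 ≈ 1.0928.
Single-dose peak C₀ = D/Vd = 179/152 ≈ 1.178 mcg/mL.
Cmax,ss = C₀/(1 − f) ≈ 1.178/0.9151 ≈ 1.287 mcg/mL.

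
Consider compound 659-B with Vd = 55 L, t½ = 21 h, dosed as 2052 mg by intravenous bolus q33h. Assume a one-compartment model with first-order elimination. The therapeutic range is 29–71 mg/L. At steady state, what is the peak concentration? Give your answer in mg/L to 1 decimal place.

k = ln2/t½ = ln2/21 ≈ 0.033007 h⁻¹; fraction remaining f = e^(−kτ) = e^(−0.033007×33) ≈ 0.3365.
Accumulation ratio R = 1/(1 − f) ≈ 1/0.6635 ≈ 1.5072.
Single-dose peak C₀ = D/Vd = 2052/55 ≈ 37.309 mg/L.
Steady-state peak Cmax,ss = C₀·R ≈ 37.309 × 1.5072 ≈ 56.232 mg/L.
Peak 56.2 mg/L vs MTC 71 mg/L: below toxic threshold.

56.2 mg/L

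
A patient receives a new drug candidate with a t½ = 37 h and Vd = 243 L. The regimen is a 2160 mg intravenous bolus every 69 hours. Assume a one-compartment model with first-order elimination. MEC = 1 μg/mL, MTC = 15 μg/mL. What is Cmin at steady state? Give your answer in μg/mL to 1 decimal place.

3.4 μg/mL

k = ln2/t½ = ln2/37 ≈ 0.018734 h⁻¹; fraction remaining f = e^(−kτ) = e^(−0.018734×69) ≈ 0.2745.
Each bolus raises the concentration by D/Vd = 2160/243 ≈ 8.889 μg/mL.
Steady-state trough Cmin,ss = C₀·f/(1−f) ≈ 8.889 × 0.2745/0.7255 ≈ 3.363 μg/mL.
Trough 3.4 μg/mL vs MEC 1 μg/mL: adequate.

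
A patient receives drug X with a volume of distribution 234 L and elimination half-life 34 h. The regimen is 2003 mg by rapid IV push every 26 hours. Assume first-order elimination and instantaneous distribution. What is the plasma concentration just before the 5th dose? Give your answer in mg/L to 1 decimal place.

10.8 mg/L

f = (1/2)^(τ/t½) = (1/2)^(26/34) ≈ 0.5886.
C₀ = D/Vd = 2003/234 ≈ 8.560 mg/L.
Before the 5th dose, 4 doses have been given. Superposition: Cmin = C₀·(f + f² + … + f^4).
≈ 8.560 × (0.5886 + 0.3464 + 0.2039 + 0.1200) ≈ 8.560 × 1.2589 ≈ 10.776 mg/L.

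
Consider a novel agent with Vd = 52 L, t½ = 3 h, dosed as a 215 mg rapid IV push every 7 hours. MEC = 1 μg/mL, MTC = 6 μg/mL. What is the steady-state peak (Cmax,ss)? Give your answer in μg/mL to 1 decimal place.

Over one 7-h interval, 7/3 ≈ 2.3333 half-lives elapse, leaving f ≈ 0.1984 of each dose.
At steady state, accumulation factor R = 1/(1 − e^(−kτ)) ≈ 1.2475.
Each bolus raises the concentration by D/Vd = 215/52 ≈ 4.135 μg/mL.
Steady-state peak Cmax,ss = C₀·R ≈ 4.135 × 1.2475 ≈ 5.158 μg/mL.
Peak 5.2 μg/mL vs MTC 6 μg/mL: below toxic threshold.

5.2 μg/mL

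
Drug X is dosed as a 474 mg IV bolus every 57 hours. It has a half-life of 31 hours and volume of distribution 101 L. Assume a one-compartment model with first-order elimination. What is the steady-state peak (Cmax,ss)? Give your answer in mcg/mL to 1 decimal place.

6.5 mcg/mL

τ/t½ = 57/31 ≈ 1.8387, so fraction remaining f = (1/2)^(57/31) ≈ 0.2796.
At steady state, accumulation factor R = 1/(1 − e^(−kτ)) ≈ 1.3881.
Each bolus raises the concentration by D/Vd = 474/101 ≈ 4.693 mcg/mL.
Cmax,ss = C₀/(1 − f) ≈ 4.693/0.7204 ≈ 6.514 mcg/mL.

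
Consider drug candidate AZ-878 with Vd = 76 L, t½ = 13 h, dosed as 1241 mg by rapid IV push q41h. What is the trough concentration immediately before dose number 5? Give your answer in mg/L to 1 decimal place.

2.1 mg/L

f = (1/2)^(τ/t½) = (1/2)^(41/13) ≈ 0.1124.
C₀ = D/Vd = 1241/76 ≈ 16.329 mg/L.
Before the 5th dose, 4 doses have been given. Superposition: Cmin = C₀·(f + f² + … + f^4).
≈ 16.329 × (0.1124 + 0.0126 + 0.0014 + 0.0002) ≈ 16.329 × 0.1266 ≈ 2.067 mg/L.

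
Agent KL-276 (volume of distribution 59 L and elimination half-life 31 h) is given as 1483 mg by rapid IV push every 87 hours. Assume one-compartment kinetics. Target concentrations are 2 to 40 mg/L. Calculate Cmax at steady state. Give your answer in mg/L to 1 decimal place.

29.3 mg/L

Over one 87-h interval, 87/31 ≈ 2.8065 half-lives elapse, leaving f ≈ 0.1429 of each dose.
Accumulation ratio R = 1/(1 − f) ≈ 1/0.8571 ≈ 1.1667.
Each bolus raises the concentration by D/Vd = 1483/59 ≈ 25.136 mg/L.
Cmax,ss = C₀/(1 − f) ≈ 25.136/0.8571 ≈ 29.327 mg/L.
Peak 29.3 mg/L vs MTC 40 mg/L: below toxic threshold.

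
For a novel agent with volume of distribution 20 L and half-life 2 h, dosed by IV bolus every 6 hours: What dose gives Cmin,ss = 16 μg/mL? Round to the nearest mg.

τ/t½ = 6/2 ≈ 3, so f = (1/2)^(6/2) ≈ 0.125000.
Cmin,ss = (D/Vd)·f/(1−f), so D = Cmin,ss·Vd·(1−f)/f.
D = 16 × 20 × (1−f)/f ≈ 16 × 20 × 7.00000 ≈ 2240.00 mg.

2240 mg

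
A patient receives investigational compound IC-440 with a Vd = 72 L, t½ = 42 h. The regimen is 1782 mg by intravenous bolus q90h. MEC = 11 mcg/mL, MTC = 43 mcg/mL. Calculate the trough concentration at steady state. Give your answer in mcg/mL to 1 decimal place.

7.2 mcg/mL

Over one 90-h interval, 90/42 ≈ 2.1429 half-lives elapse, leaving f ≈ 0.2264 of each dose.
Each bolus raises the concentration by D/Vd = 1782/72 ≈ 24.750 mcg/mL.
Steady-state trough Cmin,ss = C₀·f/(1−f) ≈ 24.750 × 0.2264/0.7736 ≈ 7.243 mcg/mL.
Trough 7.2 mcg/mL vs MEC 11 mcg/mL: subtherapeutic.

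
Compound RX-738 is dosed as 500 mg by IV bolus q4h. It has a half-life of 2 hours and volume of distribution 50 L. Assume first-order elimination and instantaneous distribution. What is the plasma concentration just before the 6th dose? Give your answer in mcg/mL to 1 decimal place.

3.3 mcg/mL

f = (1/2)^(τ/t½) = (1/2)^(4/2) ≈ 0.2500.
C₀ = D/Vd = 500/50 ≈ 10.000 mcg/mL.
Before the 6th dose, 5 doses have been given. Superposition: Cmin = C₀·(f + f² + … + f^5).
≈ 10.000 × (0.2500 + 0.0625 + 0.0156 + 0.0039 + 0.0010) ≈ 10.000 × 0.3330 ≈ 3.330 mcg/mL.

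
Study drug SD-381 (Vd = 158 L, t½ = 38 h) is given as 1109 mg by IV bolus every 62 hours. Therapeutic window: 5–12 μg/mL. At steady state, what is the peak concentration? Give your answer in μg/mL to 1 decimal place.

k = ln2/t½ = ln2/38 ≈ 0.018241 h⁻¹; fraction remaining f = e^(−kτ) = e^(−0.018241×62) ≈ 0.3227.
Accumulation ratio R = 1/(1 − f) ≈ 1/0.6773 ≈ 1.4765.
Single-dose peak C₀ = D/Vd = 1109/158 ≈ 7.019 μg/mL.
Steady-state peak Cmax,ss = C₀·R ≈ 7.019 × 1.4765 ≈ 10.364 μg/mL.
Peak 10.4 μg/mL vs MTC 12 μg/mL: below toxic threshold.

10.4 μg/mL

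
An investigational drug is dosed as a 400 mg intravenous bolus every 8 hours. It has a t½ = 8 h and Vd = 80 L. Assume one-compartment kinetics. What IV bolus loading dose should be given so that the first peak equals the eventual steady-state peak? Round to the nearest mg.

f = (1/2)^(8/8) ≈ 0.500000; accumulation ratio R = 1/(1−f) ≈ 2.00000.
Loading dose to hit Cmax,ss on first dose: D_load = D_maint·R ≈ 400 × 2.00000 ≈ 800.00 mg.

800 mg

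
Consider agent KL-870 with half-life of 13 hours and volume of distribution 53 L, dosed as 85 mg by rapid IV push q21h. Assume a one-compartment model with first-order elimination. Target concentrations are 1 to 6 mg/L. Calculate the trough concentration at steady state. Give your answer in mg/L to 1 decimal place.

τ/t½ = 21/13 ≈ 1.6154, so fraction remaining f = (1/2)^(21/13) ≈ 0.3264.
Single-dose peak C₀ = D/Vd = 85/53 ≈ 1.604 mg/L.
Steady-state trough Cmin,ss = C₀·f/(1−f) ≈ 1.604 × 0.3264/0.6736 ≈ 0.777 mg/L.
Trough 0.8 mg/L vs MEC 1 mg/L: subtherapeutic.

0.8 mg/L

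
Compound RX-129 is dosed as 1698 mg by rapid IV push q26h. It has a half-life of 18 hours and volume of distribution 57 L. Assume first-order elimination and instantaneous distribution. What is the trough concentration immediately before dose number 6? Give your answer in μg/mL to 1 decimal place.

f = (1/2)^(τ/t½) = (1/2)^(26/18) ≈ 0.3674.
C₀ = D/Vd = 1698/57 ≈ 29.789 μg/mL.
Before the 6th dose, 5 doses have been given. Superposition: Cmin = C₀·(f + f² + … + f^5).
≈ 29.789 × (0.3674 + 0.1350 + 0.0496 + 0.0182 + 0.0067) ≈ 29.789 × 0.5769 ≈ 17.185 μg/mL.

17.2 μg/mL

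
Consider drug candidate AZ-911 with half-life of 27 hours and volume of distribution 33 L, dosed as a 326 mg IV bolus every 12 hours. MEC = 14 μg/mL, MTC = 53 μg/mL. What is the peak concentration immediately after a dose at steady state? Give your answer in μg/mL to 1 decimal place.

37.3 μg/mL

τ/t½ = 12/27 ≈ 0.44444, so fraction remaining f = (1/2)^(12/27) ≈ 0.7349.
At steady state, accumulation factor R = 1/(1 − e^(−kτ)) ≈ 3.7722.
Single-dose peak C₀ = D/Vd = 326/33 ≈ 9.879 μg/mL.
Steady-state peak Cmax,ss = C₀·R ≈ 9.879 × 3.7722 ≈ 37.266 μg/mL.
Peak 37.3 μg/mL vs MTC 53 μg/mL: below toxic threshold.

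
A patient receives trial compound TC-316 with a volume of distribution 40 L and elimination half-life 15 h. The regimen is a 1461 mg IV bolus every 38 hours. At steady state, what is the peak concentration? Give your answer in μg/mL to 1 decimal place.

τ/t½ = 38/15 ≈ 2.5333, so fraction remaining f = (1/2)^(38/15) ≈ 0.1727.
At steady state, accumulation factor R = 1/(1 − e^(−kτ)) ≈ 1.2088.
Single-dose peak C₀ = D/Vd = 1461/40 ≈ 36.525 μg/mL.
Steady-state peak Cmax,ss = C₀·R ≈ 36.525 × 1.2088 ≈ 44.151 μg/mL.

44.2 μg/mL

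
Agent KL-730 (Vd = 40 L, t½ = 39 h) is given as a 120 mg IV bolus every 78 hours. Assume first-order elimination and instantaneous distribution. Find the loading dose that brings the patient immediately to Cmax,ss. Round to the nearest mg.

160 mg

f = (1/2)^(78/39) ≈ 0.250000; accumulation ratio R = 1/(1−f) ≈ 1.33333.
Loading dose to hit Cmax,ss on first dose: D_load = D_maint·R ≈ 120 × 1.33333 ≈ 160.00 mg.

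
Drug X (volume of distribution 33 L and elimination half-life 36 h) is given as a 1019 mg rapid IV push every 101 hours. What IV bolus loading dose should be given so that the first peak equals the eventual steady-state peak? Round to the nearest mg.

f = (1/2)^(101/36) ≈ 0.143035; accumulation ratio R = 1/(1−f) ≈ 1.16691.
Loading dose to hit Cmax,ss on first dose: D_load = D_maint·R ≈ 1019 × 1.16691 ≈ 1189.08 mg.

1189 mg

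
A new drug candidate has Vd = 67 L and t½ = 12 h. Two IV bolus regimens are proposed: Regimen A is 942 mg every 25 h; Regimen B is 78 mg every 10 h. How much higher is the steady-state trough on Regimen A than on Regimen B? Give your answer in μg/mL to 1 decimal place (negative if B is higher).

2.9 μg/mL

Regimen A: f = (1/2)^(25/12) ≈ 0.2360; Cmin,ss = (942/67)·f/(1−f) ≈ 4.343 μg/mL.
Regimen B: f = (1/2)^(10/12) ≈ 0.5612; Cmin,ss = (78/67)·f/(1−f) ≈ 1.489 μg/mL.
Difference ≈ 4.343 − 1.489 ≈ 2.854 μg/mL.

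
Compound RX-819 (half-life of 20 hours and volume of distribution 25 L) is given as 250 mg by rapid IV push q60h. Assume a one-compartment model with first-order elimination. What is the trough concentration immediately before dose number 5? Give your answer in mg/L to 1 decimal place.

f = (1/2)^(τ/t½) = (1/2)^(60/20) ≈ 0.1250.
C₀ = D/Vd = 250/25 ≈ 10.000 mg/L.
Before the 5th dose, 4 doses have been given. Superposition: Cmin = C₀·(f + f² + … + f^4).
≈ 10.000 × (0.1250 + 0.0156 + 0.0020 + 0.0002) ≈ 10.000 × 0.1428 ≈ 1.428 mg/L.

1.4 mg/L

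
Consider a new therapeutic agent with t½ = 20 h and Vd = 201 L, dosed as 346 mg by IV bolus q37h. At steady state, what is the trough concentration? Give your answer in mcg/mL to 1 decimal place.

0.7 mcg/mL

τ/t½ = 37/20 ≈ 1.85, so fraction remaining f = (1/2)^(37/20) ≈ 0.2774.
Each bolus raises the concentration by D/Vd = 346/201 ≈ 1.721 mcg/mL.
Steady-state trough Cmin,ss = C₀·f/(1−f) ≈ 1.721 × 0.2774/0.7226 ≈ 0.661 mcg/mL.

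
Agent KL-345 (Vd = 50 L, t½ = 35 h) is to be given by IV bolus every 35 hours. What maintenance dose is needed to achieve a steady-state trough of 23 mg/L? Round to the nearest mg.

1150 mg

τ/t½ = 35/35 ≈ 1, so f = (1/2)^(35/35) ≈ 0.500000.
Cmin,ss = (D/Vd)·f/(1−f), so D = Cmin,ss·Vd·(1−f)/f.
D = 23 × 50 × (1−f)/f ≈ 23 × 50 × 1.00000 ≈ 1150.00 mg.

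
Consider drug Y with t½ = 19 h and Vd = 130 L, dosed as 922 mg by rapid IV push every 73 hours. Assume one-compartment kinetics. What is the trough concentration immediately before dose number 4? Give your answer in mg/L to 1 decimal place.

f = (1/2)^(τ/t½) = (1/2)^(73/19) ≈ 0.0697.
C₀ = D/Vd = 922/130 ≈ 7.092 mg/L.
Before the 4th dose, 3 doses have been given. Superposition: Cmin = C₀·(f + f² + … + f^3).
≈ 7.092 × (0.0697 + 0.0049 + 0.0003) ≈ 7.092 × 0.0749 ≈ 0.531 mg/L.

0.5 mg/L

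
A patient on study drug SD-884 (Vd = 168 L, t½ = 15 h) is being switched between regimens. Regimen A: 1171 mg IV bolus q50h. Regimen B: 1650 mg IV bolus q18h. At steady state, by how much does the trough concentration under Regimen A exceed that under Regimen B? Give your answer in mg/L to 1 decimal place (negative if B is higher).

-6.8 mg/L

Regimen A: f = (1/2)^(50/15) ≈ 0.0992; Cmin,ss = (1171/168)·f/(1−f) ≈ 0.768 mg/L.
Regimen B: f = (1/2)^(18/15) ≈ 0.4353; Cmin,ss = (1650/168)·f/(1−f) ≈ 7.571 mg/L.
Difference ≈ 0.768 − 7.571 ≈ -6.803 mg/L.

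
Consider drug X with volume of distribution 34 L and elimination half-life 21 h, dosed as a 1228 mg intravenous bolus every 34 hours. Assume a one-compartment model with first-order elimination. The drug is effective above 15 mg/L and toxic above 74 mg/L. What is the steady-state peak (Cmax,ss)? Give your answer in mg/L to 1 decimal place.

53.6 mg/L

τ/t½ = 34/21 ≈ 1.619, so fraction remaining f = (1/2)^(34/21) ≈ 0.3256.
Accumulation ratio R = 1/(1 − f) ≈ 1/0.6744 ≈ 1.4828.
Each bolus raises the concentration by D/Vd = 1228/34 ≈ 36.118 mg/L.
Cmax,ss = C₀/(1 − f) ≈ 36.118/0.6744 ≈ 53.556 mg/L.
Peak 53.6 mg/L vs MTC 74 mg/L: below toxic threshold.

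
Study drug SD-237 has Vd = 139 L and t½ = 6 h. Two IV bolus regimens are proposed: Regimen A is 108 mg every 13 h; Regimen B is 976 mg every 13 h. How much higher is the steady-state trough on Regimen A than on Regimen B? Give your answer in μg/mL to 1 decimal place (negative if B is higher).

-1.8 μg/mL

Regimen A: f = (1/2)^(13/6) ≈ 0.2227; Cmin,ss = (108/139)·f/(1−f) ≈ 0.223 μg/mL.
Regimen B: f = (1/2)^(13/6) ≈ 0.2227; Cmin,ss = (976/139)·f/(1−f) ≈ 2.012 μg/mL.
Difference ≈ 0.223 − 2.012 ≈ -1.789 μg/mL.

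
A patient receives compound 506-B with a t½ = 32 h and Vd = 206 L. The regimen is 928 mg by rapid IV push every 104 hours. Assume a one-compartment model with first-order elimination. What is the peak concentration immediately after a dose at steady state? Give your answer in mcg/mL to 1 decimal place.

k = ln2/t½ = ln2/32 ≈ 0.021661 h⁻¹; fraction remaining f = e^(−kτ) = e^(−0.021661×104) ≈ 0.1051.
At steady state, accumulation factor R = 1/(1 − e^(−kτ)) ≈ 1.1174.
Single-dose peak C₀ = D/Vd = 928/206 ≈ 4.505 mcg/mL.
Steady-state peak Cmax,ss = C₀·R ≈ 4.505 × 1.1174 ≈ 5.034 mcg/mL.

5.0 mcg/mL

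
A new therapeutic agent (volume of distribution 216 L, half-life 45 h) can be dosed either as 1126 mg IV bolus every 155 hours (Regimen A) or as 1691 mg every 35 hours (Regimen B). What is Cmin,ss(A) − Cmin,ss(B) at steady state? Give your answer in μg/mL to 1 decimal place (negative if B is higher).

-10.4 μg/mL

Regimen A: f = (1/2)^(155/45) ≈ 0.0919; Cmin,ss = (1126/216)·f/(1−f) ≈ 0.528 μg/mL.
Regimen B: f = (1/2)^(35/45) ≈ 0.5833; Cmin,ss = (1691/216)·f/(1−f) ≈ 10.959 μg/mL.
Difference ≈ 0.528 − 10.959 ≈ -10.431 μg/mL.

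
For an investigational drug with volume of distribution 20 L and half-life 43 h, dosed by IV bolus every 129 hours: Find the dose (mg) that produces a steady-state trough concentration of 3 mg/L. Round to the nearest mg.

τ/t½ = 129/43 ≈ 3, so f = (1/2)^(129/43) ≈ 0.125000.
Cmin,ss = (D/Vd)·f/(1−f), so D = Cmin,ss·Vd·(1−f)/f.
D = 3 × 20 × (1−f)/f ≈ 3 × 20 × 7.00000 ≈ 420.00 mg.

420 mg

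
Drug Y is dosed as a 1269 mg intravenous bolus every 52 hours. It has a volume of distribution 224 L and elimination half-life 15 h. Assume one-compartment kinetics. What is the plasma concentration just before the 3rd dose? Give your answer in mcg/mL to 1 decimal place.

0.6 mcg/mL

f = (1/2)^(τ/t½) = (1/2)^(52/15) ≈ 0.0905.
C₀ = D/Vd = 1269/224 ≈ 5.665 mcg/mL.
Before the 3rd dose, 2 doses have been given. Superposition: Cmin = C₀·(f + f²).
≈ 5.665 × (0.0905 + 0.0082) ≈ 5.665 × 0.0987 ≈ 0.559 mcg/mL.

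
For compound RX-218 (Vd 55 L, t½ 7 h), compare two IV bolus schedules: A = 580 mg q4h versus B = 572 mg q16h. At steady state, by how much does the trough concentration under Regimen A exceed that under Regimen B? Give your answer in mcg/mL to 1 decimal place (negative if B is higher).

19.0 mcg/mL

Regimen A: f = (1/2)^(4/7) ≈ 0.6730; Cmin,ss = (580/55)·f/(1−f) ≈ 21.704 mcg/mL.
Regimen B: f = (1/2)^(16/7) ≈ 0.2051; Cmin,ss = (572/55)·f/(1−f) ≈ 2.683 mcg/mL.
Difference ≈ 21.704 − 2.683 ≈ 19.021 mcg/mL.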